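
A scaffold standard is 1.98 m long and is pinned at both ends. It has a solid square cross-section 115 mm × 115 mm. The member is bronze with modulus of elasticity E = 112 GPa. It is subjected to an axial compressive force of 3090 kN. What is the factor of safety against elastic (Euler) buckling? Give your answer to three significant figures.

I = a⁴/12 = 115⁴/12 = 1.458×10^7 mm⁴
I = 1.458×10^7 mm⁴ = 1.458×10^-5 m⁴
Effective length L_e = K·L = 1 × 1.98 = 1.980 m
P_cr = π²EI / L_e² = π² × 112×10⁹ × 1.458×10^-5 / 1.980² = 4.110×10^6 N
Factor of safety n = P_cr / P = 4109.6 / 3090 = 1.33

n ≈ 1.33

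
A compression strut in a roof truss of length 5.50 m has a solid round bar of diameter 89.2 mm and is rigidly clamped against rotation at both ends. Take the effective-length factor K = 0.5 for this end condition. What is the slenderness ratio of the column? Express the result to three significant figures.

λ ≈ 123

I = πd⁴/64 = π×89.2⁴/64 = 3.108×10^6 mm⁴
A = 6.249×10^3 mm²;  r_min = √(I/A) = √(3.108×10^6/6.249×10^3) = 22.30 mm
L_e = K·L = 0.5 × 5.50 m = 2.750 m = 2750.0 mm
λ = L_e / r_min = 2750.0 / 22.30 = 123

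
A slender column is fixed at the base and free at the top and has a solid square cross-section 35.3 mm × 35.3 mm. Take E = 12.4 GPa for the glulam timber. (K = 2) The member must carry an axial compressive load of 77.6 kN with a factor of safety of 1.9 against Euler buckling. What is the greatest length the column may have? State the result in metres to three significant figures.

L_max ≈ 0.164 m

I = a⁴/12 = 35.3⁴/12 = 1.294×10^5 mm⁴
I = 1.294×10^-7 m⁴
Required critical load P_cr = n·P = 1.9 × 77.6 = 147.4 kN = 1.474×10^5 N
From P_cr = π²EI/(K·L)²:  L = (1/K)·√(π²EI/P_cr) = (1/2)·√(π²×1.24×10^10×1.294×10^-7/1.474×10^5)
L = 0.164 m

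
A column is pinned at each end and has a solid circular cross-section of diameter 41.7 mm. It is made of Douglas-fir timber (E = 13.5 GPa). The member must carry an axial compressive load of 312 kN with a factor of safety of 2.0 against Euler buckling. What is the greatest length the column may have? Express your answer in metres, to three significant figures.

I = πd⁴/64 = π×41.7⁴/64 = 1.484×10^5 mm⁴
I = 1.484×10^-7 m⁴
Required critical load P_cr = n·P = 2.0 × 312 = 624.0 kN = 6.240×10^5 N
From P_cr = π²EI/(K·L)²:  L = (1/K)·√(π²EI/P_cr) = (1/1)·√(π²×1.35×10^10×1.484×10^-7/6.240×10^5)
L = 0.178 m

L_max ≈ 0.178 m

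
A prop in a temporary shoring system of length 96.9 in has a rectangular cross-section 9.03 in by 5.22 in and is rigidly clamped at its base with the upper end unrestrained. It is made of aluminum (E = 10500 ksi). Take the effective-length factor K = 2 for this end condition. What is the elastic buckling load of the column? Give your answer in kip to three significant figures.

Buckling occurs about the weak axis: I_min = h·b³/12 with b = 5.22 in (the shorter side).
I_min = 9.03×5.22³/12 = 107.0 in⁴
Effective length L_e = K·L = 2 × 96.9 = 193.8 in
P_cr = π²EI / L_e² = π² × 10500×10³ × 107.0 / 193.8² = 2.953×10^5 lb

P_cr ≈ 295 kip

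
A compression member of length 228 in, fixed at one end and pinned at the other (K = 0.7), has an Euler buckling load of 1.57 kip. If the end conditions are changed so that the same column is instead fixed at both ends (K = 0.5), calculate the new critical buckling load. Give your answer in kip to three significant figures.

P_cr ∝ 1/K², so P_cr,new = P_cr,old × (K_old/K_new)² = 1.57 × (0.7/0.5)²
= 1.57 × 1.960 = 3.08 kip

P_cr ≈ 3.08 kip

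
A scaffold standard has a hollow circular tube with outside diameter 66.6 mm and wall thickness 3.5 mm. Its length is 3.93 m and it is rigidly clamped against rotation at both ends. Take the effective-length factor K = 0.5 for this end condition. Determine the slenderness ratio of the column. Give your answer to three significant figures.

Inner diameter d_i = 66.6 − 2×3.5 = 59.60 mm
I = π(d_o⁴ − d_i⁴)/64 = π(66.6⁴ − 59.60⁴)/64 = 3.464×10^5 mm⁴
A = 693.8 mm²;  r_min = √(I/A) = √(3.464×10^5/693.8) = 22.34 mm
L_e = K·L = 0.5 × 3.93 m = 1.965 m = 1965.0 mm
λ = L_e / r_min = 1965.0 / 22.34 = 87.9

λ ≈ 87.9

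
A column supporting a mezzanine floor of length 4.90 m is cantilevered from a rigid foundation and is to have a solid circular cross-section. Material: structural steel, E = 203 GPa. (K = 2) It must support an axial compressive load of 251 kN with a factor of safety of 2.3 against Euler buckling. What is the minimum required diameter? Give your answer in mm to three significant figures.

Required P_cr = n·P = 2.3 × 251 = 577.3 kN
L_e = K·L = 2 × 4.90 = 9.800 m
Required I = P_cr·L_e²/(π²E) = 5.773×10^5 × 9.800² / (π² × 2.03×10^11) = 2.767×10^-5 m⁴
I_req = 2.767×10^7 mm⁴
Solid circle: I = πd⁴/64  ⇒  d = (64I/π)^(1/4) = (64×2.767×10^7/π)^(1/4) = 154 mm

d ≈ 154 mm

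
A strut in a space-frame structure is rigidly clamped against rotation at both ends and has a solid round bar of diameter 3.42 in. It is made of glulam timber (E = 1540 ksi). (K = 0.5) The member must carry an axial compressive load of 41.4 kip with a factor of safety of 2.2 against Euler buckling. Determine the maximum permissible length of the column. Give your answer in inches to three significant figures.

I = πd⁴/64 = π×3.42⁴/64 = 6.715 in⁴
Required critical load P_cr = n·P = 2.2 × 41.4 = 91.08 kip = 9.108×10^4 lb
From P_cr = π²EI/(K·L)²:  L = (1/K)·√(π²EI/P_cr) = (1/0.5)·√(π²×1.54×10^6×6.715/9.108×10^4)
L = 67.0 in

L_max ≈ 67.0 in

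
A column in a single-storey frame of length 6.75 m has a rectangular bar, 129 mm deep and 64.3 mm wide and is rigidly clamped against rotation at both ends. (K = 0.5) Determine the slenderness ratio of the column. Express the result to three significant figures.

λ ≈ 182

Buckling occurs about the weak axis: I_min = h·b³/12 with b = 64.3 mm (the shorter side).
I_min = 129×64.3³/12 = 2.858×10^6 mm⁴
A = 8.295×10^3 mm²;  r_min = √(I/A) = √(2.858×10^6/8.295×10^3) = 18.56 mm
L_e = K·L = 0.5 × 6.75 m = 3.375 m = 3375.0 mm
λ = L_e / r_min = 3375.0 / 18.56 = 182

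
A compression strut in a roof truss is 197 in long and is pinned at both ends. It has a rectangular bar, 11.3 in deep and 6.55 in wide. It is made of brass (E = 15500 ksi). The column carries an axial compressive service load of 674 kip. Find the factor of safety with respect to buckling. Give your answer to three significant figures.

n ≈ 1.55

Buckling occurs about the weak axis: I_min = h·b³/12 with b = 6.55 in (the shorter side).
I_min = 11.3×6.55³/12 = 264.6 in⁴
Effective length L_e = K·L = 1 × 197 = 197.0 in
P_cr = π²EI / L_e² = π² × 15500×10³ × 264.6 / 197.0² = 1.043×10^6 lb
Factor of safety n = P_cr / P = 1043.1 / 674 = 1.55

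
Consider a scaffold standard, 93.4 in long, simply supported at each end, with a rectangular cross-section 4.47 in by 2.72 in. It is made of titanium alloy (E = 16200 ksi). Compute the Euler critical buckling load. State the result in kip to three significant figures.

P_cr ≈ 137 kip

Buckling occurs about the weak axis: I_min = h·b³/12 with b = 2.72 in (the shorter side).
I_min = 4.47×2.72³/12 = 7.496 in⁴
Effective length L_e = K·L = 1 × 93.4 = 93.40 in
P_cr = π²EI / L_e² = π² × 16200×10³ × 7.496 / 93.40² = 1.374×10^5 lb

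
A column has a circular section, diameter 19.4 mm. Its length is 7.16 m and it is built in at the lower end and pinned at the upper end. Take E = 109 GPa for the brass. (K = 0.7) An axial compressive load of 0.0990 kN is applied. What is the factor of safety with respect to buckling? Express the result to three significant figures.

I = πd⁴/64 = π×19.4⁴/64 = 6.953×10^3 mm⁴
I = 6.953×10^3 mm⁴ = 6.953×10^-9 m⁴
Effective length L_e = K·L = 0.7 × 7.16 = 5.012 m
P_cr = π²EI / L_e² = π² × 109×10⁹ × 6.953×10^-9 / 5.012² = 297.8 N
Factor of safety n = P_cr / P = 0.29777 / 0.0990 = 3.01

n ≈ 3.01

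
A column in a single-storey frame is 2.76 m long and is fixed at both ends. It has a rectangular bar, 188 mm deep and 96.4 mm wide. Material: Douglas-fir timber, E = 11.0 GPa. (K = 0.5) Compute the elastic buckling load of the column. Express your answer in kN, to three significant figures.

Buckling occurs about the weak axis: I_min = h·b³/12 with b = 96.4 mm (the shorter side).
I_min = 188×96.4³/12 = 1.403×10^7 mm⁴
I = 1.403×10^7 mm⁴ = 1.403×10^-5 m⁴
Effective length L_e = K·L = 0.5 × 2.76 = 1.380 m
P_cr = π²EI / L_e² = π² × 11.0×10⁹ × 1.403×10^-5 / 1.380² = 8.001×10^5 N

P_cr ≈ 800 kN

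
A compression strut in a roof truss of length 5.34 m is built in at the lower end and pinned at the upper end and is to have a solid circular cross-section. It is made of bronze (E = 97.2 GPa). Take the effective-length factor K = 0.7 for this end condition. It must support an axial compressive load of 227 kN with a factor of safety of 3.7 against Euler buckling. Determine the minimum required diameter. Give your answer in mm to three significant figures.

d ≈ 126 mm

Required P_cr = n·P = 3.7 × 227 = 839.9 kN
L_e = K·L = 0.7 × 5.34 = 3.738 m
Required I = P_cr·L_e²/(π²E) = 8.399×10^5 × 3.738² / (π² × 9.72×10^10) = 1.223×10^-5 m⁴
I_req = 1.223×10^7 mm⁴
Solid circle: I = πd⁴/64  ⇒  d = (64I/π)^(1/4) = (64×1.223×10^7/π)^(1/4) = 126 mm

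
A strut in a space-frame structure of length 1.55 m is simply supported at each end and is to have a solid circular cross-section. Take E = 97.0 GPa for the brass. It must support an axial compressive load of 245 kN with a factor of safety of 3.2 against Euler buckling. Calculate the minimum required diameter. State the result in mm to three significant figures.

d ≈ 79.6 mm

Required P_cr = n·P = 3.2 × 245 = 784.0 kN
L_e = K·L = 1 × 1.55 = 1.550 m
Required I = P_cr·L_e²/(π²E) = 7.840×10^5 × 1.550² / (π² × 9.70×10^10) = 1.967×10^-6 m⁴
I_req = 1.967×10^6 mm⁴
Solid circle: I = πd⁴/64  ⇒  d = (64I/π)^(1/4) = (64×1.967×10^6/π)^(1/4) = 79.6 mm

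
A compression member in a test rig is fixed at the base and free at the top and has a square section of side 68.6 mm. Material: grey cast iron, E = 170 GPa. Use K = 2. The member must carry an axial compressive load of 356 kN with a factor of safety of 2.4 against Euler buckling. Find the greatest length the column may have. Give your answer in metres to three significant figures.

L_max ≈ 0.952 m

I = a⁴/12 = 68.6⁴/12 = 1.846×10^6 mm⁴
I = 1.846×10^-6 m⁴
Required critical load P_cr = n·P = 2.4 × 356 = 854.4 kN = 8.544×10^5 N
From P_cr = π²EI/(K·L)²:  L = (1/K)·√(π²EI/P_cr) = (1/2)·√(π²×1.70×10^11×1.846×10^-6/8.544×10^5)
L = 0.952 m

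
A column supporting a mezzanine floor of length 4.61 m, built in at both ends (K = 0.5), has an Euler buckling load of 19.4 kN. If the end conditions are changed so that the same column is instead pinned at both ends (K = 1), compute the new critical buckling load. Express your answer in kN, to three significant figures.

P_cr ∝ 1/K², so P_cr,new = P_cr,old × (K_old/K_new)² = 19.4 × (0.5/1)²
= 19.4 × 0.2500 = 4.85 kN

P_cr ≈ 4.85 kN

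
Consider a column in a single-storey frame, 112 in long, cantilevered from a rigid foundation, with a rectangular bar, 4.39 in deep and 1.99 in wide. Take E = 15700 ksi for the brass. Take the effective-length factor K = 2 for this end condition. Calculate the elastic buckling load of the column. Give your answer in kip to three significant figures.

P_cr ≈ 8.90 kip

Buckling occurs about the weak axis: I_min = h·b³/12 with b = 1.99 in (the shorter side).
I_min = 4.39×1.99³/12 = 2.883 in⁴
Effective length L_e = K·L = 2 × 112 = 224.0 in
P_cr = π²EI / L_e² = π² × 15700×10³ × 2.883 / 224.0² = 8.903×10^3 lb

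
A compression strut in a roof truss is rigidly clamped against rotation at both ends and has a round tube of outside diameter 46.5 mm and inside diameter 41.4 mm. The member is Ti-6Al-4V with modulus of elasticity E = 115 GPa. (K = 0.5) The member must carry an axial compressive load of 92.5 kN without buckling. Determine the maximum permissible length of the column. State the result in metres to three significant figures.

d_o = 46.5 mm, d_i = 41.4 mm
I = π(d_o⁴ − d_i⁴)/64 = π(46.5⁴ − 41.40⁴)/64 = 8.530×10^4 mm⁴
I = 8.530×10^-8 m⁴
At the buckling limit P_cr = P = 9.250×10^4 N
From P_cr = π²EI/(K·L)²:  L = (1/K)·√(π²EI/P_cr) = (1/0.5)·√(π²×1.15×10^11×8.530×10^-8/9.250×10^4)
L = 2.05 m

L_max ≈ 2.05 m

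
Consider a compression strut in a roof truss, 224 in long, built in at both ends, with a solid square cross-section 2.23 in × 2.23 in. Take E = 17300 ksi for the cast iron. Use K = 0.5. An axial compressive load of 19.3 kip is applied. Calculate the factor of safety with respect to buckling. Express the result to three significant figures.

n ≈ 1.45

I = a⁴/12 = 2.23⁴/12 = 2.061 in⁴
Effective length L_e = K·L = 0.5 × 224 = 112.0 in
P_cr = π²EI / L_e² = π² × 17300×10³ × 2.061 / 112.0² = 2.805×10^4 lb
Factor of safety n = P_cr / P = 28.051 / 19.3 = 1.45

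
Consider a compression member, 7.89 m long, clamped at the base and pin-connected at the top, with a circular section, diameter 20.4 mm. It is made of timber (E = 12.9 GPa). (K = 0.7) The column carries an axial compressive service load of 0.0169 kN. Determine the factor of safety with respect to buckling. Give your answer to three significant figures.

I = πd⁴/64 = π×20.4⁴/64 = 8.501×10^3 mm⁴
I = 8.501×10^3 mm⁴ = 8.501×10^-9 m⁴
Effective length L_e = K·L = 0.7 × 7.89 = 5.523 m
P_cr = π²EI / L_e² = π² × 12.9×10⁹ × 8.501×10^-9 / 5.523² = 35.48 N
Factor of safety n = P_cr / P = 0.035484 / 0.0169 = 2.10

n ≈ 2.10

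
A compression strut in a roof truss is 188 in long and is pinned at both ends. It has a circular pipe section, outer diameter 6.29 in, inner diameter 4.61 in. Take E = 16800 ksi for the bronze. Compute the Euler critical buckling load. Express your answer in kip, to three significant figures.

d_o = 6.29 in, d_i = 4.61 in
I = π(d_o⁴ − d_i⁴)/64 = π(6.29⁴ − 4.610⁴)/64 = 54.67 in⁴
Effective length L_e = K·L = 1 × 188 = 188.0 in
P_cr = π²EI / L_e² = π² × 16800×10³ × 54.67 / 188.0² = 2.565×10^5 lb

P_cr ≈ 256 kip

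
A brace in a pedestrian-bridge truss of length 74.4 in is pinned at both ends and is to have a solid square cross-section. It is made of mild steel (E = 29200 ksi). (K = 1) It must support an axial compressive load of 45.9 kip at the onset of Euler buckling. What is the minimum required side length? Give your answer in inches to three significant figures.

L_e = K·L = 1 × 74.4 = 74.40 in
Required I = P_cr·L_e²/(π²E) = 4.590×10^4 × 74.40² / (π² × 2.92×10^7) = 0.8816 in⁴
Solid square: I = a⁴/12  ⇒  a = (12I)^(1/4) = (12×0.8816)^(1/4) = 1.80 in

a ≈ 1.80 in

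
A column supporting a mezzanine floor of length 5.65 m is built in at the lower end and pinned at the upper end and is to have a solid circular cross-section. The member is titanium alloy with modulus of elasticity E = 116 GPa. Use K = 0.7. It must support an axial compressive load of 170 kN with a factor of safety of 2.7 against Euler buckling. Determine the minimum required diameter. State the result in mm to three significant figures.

d ≈ 106 mm

Required P_cr = n·P = 2.7 × 170 = 459.0 kN
L_e = K·L = 0.7 × 5.65 = 3.955 m
Required I = P_cr·L_e²/(π²E) = 4.590×10^5 × 3.955² / (π² × 1.16×10^11) = 6.271×10^-6 m⁴
I_req = 6.271×10^6 mm⁴
Solid circle: I = πd⁴/64  ⇒  d = (64I/π)^(1/4) = (64×6.271×10^6/π)^(1/4) = 106 mm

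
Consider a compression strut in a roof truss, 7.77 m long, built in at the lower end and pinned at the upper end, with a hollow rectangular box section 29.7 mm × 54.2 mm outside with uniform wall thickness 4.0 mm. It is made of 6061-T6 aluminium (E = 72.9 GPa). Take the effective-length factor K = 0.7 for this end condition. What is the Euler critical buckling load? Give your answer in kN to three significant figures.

Inner dimensions: h_i = 54.2 − 2×4.0 = 46.20 mm, b_i = 29.7 − 2×4.0 = 21.70 mm
Weak-axis I_min = (h_o·b_o³ − h_i·b_i³)/12 with b_o = 29.7, b_i = 21.70 mm (shorter outer/inner sides).
I_min = (54.2×29.7³ − 46.20×21.70³)/12 = 7.899×10^4 mm⁴
I = 7.899×10^4 mm⁴ = 7.899×10^-8 m⁴
Effective length L_e = K·L = 0.7 × 7.77 = 5.439 m
P_cr = π²EI / L_e² = π² × 72.9×10⁹ × 7.899×10^-8 / 5.439² = 1.921×10^3 N

P_cr ≈ 1.92 kN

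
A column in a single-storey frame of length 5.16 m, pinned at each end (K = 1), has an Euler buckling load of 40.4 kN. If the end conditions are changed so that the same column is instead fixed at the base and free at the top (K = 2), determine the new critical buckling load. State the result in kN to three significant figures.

P_cr ≈ 10.1 kN

P_cr ∝ 1/K², so P_cr,new = P_cr,old × (K_old/K_new)² = 40.4 × (1/2)²
= 40.4 × 0.2500 = 10.1 kN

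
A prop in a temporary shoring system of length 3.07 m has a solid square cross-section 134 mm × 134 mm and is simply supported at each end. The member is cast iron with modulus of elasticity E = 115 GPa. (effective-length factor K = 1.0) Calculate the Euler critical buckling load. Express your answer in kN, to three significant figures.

P_cr ≈ 3240 kN

I = a⁴/12 = 134⁴/12 = 2.687×10^7 mm⁴
I = 2.687×10^7 mm⁴ = 2.687×10^-5 m⁴
Effective length L_e = K·L = 1 × 3.07 = 3.070 m
P_cr = π²EI / L_e² = π² × 115×10⁹ × 2.687×10^-5 / 3.070² = 3.236×10^6 N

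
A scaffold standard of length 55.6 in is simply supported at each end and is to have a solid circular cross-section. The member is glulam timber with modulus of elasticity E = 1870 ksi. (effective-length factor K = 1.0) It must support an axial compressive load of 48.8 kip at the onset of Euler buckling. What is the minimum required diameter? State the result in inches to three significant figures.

d ≈ 3.59 in

L_e = K·L = 1 × 55.6 = 55.60 in
Required I = P_cr·L_e²/(π²E) = 4.880×10^4 × 55.60² / (π² × 1.87×10^6) = 8.174 in⁴
Solid circle: I = πd⁴/64  ⇒  d = (64I/π)^(1/4) = (64×8.174/π)^(1/4) = 3.59 in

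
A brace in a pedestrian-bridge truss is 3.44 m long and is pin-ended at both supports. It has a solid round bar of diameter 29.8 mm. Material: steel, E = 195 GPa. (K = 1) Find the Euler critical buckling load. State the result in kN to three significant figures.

I = πd⁴/64 = π×29.8⁴/64 = 3.871×10^4 mm⁴
I = 3.871×10^4 mm⁴ = 3.871×10^-8 m⁴
Effective length L_e = K·L = 1 × 3.44 = 3.440 m
P_cr = π²EI / L_e² = π² × 195×10⁹ × 3.871×10^-8 / 3.440² = 6.296×10^3 N

P_cr ≈ 6.30 kN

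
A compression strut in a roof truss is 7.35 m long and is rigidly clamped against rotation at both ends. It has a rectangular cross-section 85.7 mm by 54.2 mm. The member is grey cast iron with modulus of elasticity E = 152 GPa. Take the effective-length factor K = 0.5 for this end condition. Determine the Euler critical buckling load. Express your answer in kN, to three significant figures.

P_cr ≈ 126 kN

Buckling occurs about the weak axis: I_min = h·b³/12 with b = 54.2 mm (the shorter side).
I_min = 85.7×54.2³/12 = 1.137×10^6 mm⁴
I = 1.137×10^6 mm⁴ = 1.137×10^-6 m⁴
Effective length L_e = K·L = 0.5 × 7.35 = 3.675 m
P_cr = π²EI / L_e² = π² × 152×10⁹ × 1.137×10^-6 / 3.675² = 1.263×10^5 N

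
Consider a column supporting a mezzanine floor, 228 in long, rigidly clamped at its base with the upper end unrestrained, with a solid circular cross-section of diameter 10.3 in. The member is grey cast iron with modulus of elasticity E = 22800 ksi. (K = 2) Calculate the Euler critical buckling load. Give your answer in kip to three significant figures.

I = πd⁴/64 = π×10.3⁴/64 = 552.5 in⁴
Effective length L_e = K·L = 2 × 228 = 456.0 in
P_cr = π²EI / L_e² = π² × 22800×10³ × 552.5 / 456.0² = 5.979×10^5 lb

P_cr ≈ 598 kip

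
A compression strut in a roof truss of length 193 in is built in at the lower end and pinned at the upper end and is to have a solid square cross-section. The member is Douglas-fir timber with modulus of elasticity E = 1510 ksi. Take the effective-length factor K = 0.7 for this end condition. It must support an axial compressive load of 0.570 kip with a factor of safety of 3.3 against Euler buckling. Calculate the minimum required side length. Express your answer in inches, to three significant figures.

a ≈ 2.29 in

Required P_cr = n·P = 3.3 × 0.570 = 1.881 kip
L_e = K·L = 0.7 × 193 = 135.1 in
Required I = P_cr·L_e²/(π²E) = 1.881×10^3 × 135.1² / (π² × 1.51×10^6) = 2.304 in⁴
Solid square: I = a⁴/12  ⇒  a = (12I)^(1/4) = (12×2.304)^(1/4) = 2.29 in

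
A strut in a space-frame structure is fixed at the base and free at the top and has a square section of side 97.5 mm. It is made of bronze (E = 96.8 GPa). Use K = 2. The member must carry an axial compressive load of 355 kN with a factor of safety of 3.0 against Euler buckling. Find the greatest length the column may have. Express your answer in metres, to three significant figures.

I = a⁴/12 = 97.5⁴/12 = 7.531×10^6 mm⁴
I = 7.531×10^-6 m⁴
Required critical load P_cr = n·P = 3.0 × 355 = 1065 kN = 1.065×10^6 N
From P_cr = π²EI/(K·L)²:  L = (1/K)·√(π²EI/P_cr) = (1/2)·√(π²×9.68×10^10×7.531×10^-6/1.065×10^6)
L = 1.30 m

L_max ≈ 1.30 m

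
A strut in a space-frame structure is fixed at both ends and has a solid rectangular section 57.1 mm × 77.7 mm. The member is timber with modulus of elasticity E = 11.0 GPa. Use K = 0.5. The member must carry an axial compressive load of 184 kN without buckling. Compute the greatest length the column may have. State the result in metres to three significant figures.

L_max ≈ 1.69 m

Buckling occurs about the weak axis: I_min = h·b³/12 with b = 57.1 mm (the shorter side).
I_min = 77.7×57.1³/12 = 1.205×10^6 mm⁴
I = 1.205×10^-6 m⁴
At the buckling limit P_cr = P = 1.840×10^5 N
From P_cr = π²EI/(K·L)²:  L = (1/K)·√(π²EI/P_cr) = (1/0.5)·√(π²×1.10×10^10×1.205×10^-6/1.840×10^5)
L = 1.69 m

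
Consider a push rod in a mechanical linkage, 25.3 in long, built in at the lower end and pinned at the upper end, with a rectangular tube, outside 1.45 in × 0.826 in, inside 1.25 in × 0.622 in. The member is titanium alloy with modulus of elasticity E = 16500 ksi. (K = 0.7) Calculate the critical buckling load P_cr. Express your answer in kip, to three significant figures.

P_cr ≈ 22.3 kip

Weak-axis I_min = (h_o·b_o³ − h_i·b_i³)/12 with b_o = 0.826, b_i = 0.6220 in (shorter outer/inner sides).
I_min = (1.45×0.826³ − 1.250×0.6220³)/12 = 4.303×10^-2 in⁴
Effective length L_e = K·L = 0.7 × 25.3 = 17.71 in
P_cr = π²EI / L_e² = π² × 16500×10³ × 4.303×10^-2 / 17.71² = 2.234×10^4 lb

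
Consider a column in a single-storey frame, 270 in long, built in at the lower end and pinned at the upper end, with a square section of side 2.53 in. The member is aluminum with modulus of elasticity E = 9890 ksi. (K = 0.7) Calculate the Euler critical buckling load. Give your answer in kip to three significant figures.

I = a⁴/12 = 2.53⁴/12 = 3.414 in⁴
Effective length L_e = K·L = 0.7 × 270 = 189.0 in
P_cr = π²EI / L_e² = π² × 9890×10³ × 3.414 / 189.0² = 9.330×10^3 lb

P_cr ≈ 9.33 kip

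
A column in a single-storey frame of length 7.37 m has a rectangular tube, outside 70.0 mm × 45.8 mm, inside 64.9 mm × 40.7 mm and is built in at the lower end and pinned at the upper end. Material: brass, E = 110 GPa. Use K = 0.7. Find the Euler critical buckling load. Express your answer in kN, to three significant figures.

P_cr ≈ 7.99 kN

Weak-axis I_min = (h_o·b_o³ − h_i·b_i³)/12 with b_o = 45.8, b_i = 40.70 mm (shorter outer/inner sides).
I_min = (70.0×45.8³ − 64.90×40.70³)/12 = 1.958×10^5 mm⁴
I = 1.958×10^5 mm⁴ = 1.958×10^-7 m⁴
Effective length L_e = K·L = 0.7 × 7.37 = 5.159 m
P_cr = π²EI / L_e² = π² × 110×10⁹ × 1.958×10^-7 / 5.159² = 7.987×10^3 N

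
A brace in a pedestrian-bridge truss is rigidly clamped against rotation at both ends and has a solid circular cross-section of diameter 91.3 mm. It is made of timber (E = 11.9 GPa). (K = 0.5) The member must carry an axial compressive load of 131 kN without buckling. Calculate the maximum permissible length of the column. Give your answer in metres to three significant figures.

I = πd⁴/64 = π×91.3⁴/64 = 3.411×10^6 mm⁴
I = 3.411×10^-6 m⁴
At the buckling limit P_cr = P = 1.310×10^5 N
From P_cr = π²EI/(K·L)²:  L = (1/K)·√(π²EI/P_cr) = (1/0.5)·√(π²×1.19×10^10×3.411×10^-6/1.310×10^5)
L = 3.50 m

L_max ≈ 3.50 m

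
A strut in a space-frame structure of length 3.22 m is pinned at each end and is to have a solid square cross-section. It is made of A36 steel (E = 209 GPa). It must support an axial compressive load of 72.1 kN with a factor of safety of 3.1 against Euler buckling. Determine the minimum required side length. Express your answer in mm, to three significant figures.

a ≈ 60.6 mm

Required P_cr = n·P = 3.1 × 72.1 = 223.5 kN
L_e = K·L = 1 × 3.22 = 3.220 m
Required I = P_cr·L_e²/(π²E) = 2.235×10^5 × 3.220² / (π² × 2.09×10^11) = 1.123×10^-6 m⁴
I_req = 1.123×10^6 mm⁴
Solid square: I = a⁴/12  ⇒  a = (12I)^(1/4) = (12×1.123×10^6)^(1/4) = 60.6 mm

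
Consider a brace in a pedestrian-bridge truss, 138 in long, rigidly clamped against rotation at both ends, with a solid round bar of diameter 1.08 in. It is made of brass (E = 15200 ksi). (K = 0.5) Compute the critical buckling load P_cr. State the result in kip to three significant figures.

I = πd⁴/64 = π×1.08⁴/64 = 6.678×10^-2 in⁴
Effective length L_e = K·L = 0.5 × 138 = 69.00 in
P_cr = π²EI / L_e² = π² × 15200×10³ × 6.678×10^-2 / 69.00² = 2.104×10^3 lb

P_cr ≈ 2.10 kip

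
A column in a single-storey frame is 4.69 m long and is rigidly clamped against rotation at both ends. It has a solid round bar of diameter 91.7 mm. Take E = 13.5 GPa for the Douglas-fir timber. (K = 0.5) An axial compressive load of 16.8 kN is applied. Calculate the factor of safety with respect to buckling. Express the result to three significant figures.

I = πd⁴/64 = π×91.7⁴/64 = 3.471×10^6 mm⁴
I = 3.471×10^6 mm⁴ = 3.471×10^-6 m⁴
Effective length L_e = K·L = 0.5 × 4.69 = 2.345 m
P_cr = π²EI / L_e² = π² × 13.5×10⁹ × 3.471×10^-6 / 2.345² = 8.410×10^4 N
Factor of safety n = P_cr / P = 84.100 / 16.8 = 5.01

n ≈ 5.01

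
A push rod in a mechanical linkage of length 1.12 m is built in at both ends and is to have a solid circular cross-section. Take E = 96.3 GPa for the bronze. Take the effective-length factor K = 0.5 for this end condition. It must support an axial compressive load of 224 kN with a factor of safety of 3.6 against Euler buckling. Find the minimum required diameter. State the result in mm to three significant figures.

d ≈ 48.3 mm

Required P_cr = n·P = 3.6 × 224 = 806.4 kN
L_e = K·L = 0.5 × 1.12 = 0.5600 m
Required I = P_cr·L_e²/(π²E) = 8.064×10^5 × 0.5600² / (π² × 9.63×10^10) = 2.661×10^-7 m⁴
I_req = 2.661×10^5 mm⁴
Solid circle: I = πd⁴/64  ⇒  d = (64I/π)^(1/4) = (64×2.661×10^5/π)^(1/4) = 48.3 mm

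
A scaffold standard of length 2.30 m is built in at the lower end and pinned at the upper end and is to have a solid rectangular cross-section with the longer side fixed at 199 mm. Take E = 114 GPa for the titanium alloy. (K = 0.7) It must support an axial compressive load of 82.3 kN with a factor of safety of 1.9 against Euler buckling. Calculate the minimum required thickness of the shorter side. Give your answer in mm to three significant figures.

Required P_cr = n·P = 1.9 × 82.3 = 156.4 kN
L_e = K·L = 0.7 × 2.30 = 1.610 m
Required I = P_cr·L_e²/(π²E) = 1.564×10^5 × 1.610² / (π² × 1.14×10^11) = 3.602×10^-7 m⁴
I_req = 3.602×10^5 mm⁴
Rectangle, weak axis: I_min = h·b³/12 with h = 199 mm fixed  ⇒  b = (12I/h)^(1/3) = 27.9 mm

b ≈ 27.9 mm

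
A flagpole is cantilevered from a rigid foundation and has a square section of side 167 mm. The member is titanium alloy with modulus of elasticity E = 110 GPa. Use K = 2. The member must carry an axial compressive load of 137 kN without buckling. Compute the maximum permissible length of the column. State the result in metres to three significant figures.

I = a⁴/12 = 167⁴/12 = 6.482×10^7 mm⁴
I = 6.482×10^-5 m⁴
At the buckling limit P_cr = P = 1.370×10^5 N
From P_cr = π²EI/(K·L)²:  L = (1/K)·√(π²EI/P_cr) = (1/2)·√(π²×1.10×10^11×6.482×10^-5/1.370×10^5)
L = 11.3 m

L_max ≈ 11.3 m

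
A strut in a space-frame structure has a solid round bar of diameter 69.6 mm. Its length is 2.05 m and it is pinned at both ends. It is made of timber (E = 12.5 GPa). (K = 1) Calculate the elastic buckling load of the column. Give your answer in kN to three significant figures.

I = πd⁴/64 = π×69.6⁴/64 = 1.152×10^6 mm⁴
I = 1.152×10^6 mm⁴ = 1.152×10^-6 m⁴
Effective length L_e = K·L = 1 × 2.05 = 2.050 m
P_cr = π²EI / L_e² = π² × 12.5×10⁹ × 1.152×10^-6 / 2.050² = 3.381×10^4 N

P_cr ≈ 33.8 kN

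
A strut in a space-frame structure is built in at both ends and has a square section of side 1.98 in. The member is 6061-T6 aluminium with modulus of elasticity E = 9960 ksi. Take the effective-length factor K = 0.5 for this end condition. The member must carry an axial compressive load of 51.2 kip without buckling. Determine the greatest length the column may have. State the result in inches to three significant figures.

I = a⁴/12 = 1.98⁴/12 = 1.281 in⁴
At the buckling limit P_cr = P = 5.120×10^4 lb
From P_cr = π²EI/(K·L)²:  L = (1/K)·√(π²EI/P_cr) = (1/0.5)·√(π²×9.96×10^6×1.281/5.120×10^4)
L = 99.2 in

L_max ≈ 99.2 in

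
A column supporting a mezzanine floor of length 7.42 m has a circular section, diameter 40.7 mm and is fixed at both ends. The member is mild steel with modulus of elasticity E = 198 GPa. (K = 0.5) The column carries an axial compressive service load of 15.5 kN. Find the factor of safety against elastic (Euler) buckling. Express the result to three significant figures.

n ≈ 1.23

I = πd⁴/64 = π×40.7⁴/64 = 1.347×10^5 mm⁴
I = 1.347×10^5 mm⁴ = 1.347×10^-7 m⁴
Effective length L_e = K·L = 0.5 × 7.42 = 3.710 m
P_cr = π²EI / L_e² = π² × 198×10⁹ × 1.347×10^-7 / 3.710² = 1.912×10^4 N
Factor of safety n = P_cr / P = 19.123 / 15.5 = 1.23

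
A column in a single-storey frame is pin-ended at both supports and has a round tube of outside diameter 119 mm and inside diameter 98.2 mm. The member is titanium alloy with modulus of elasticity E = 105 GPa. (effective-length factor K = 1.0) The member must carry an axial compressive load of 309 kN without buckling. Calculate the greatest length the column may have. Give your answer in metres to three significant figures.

d_o = 119 mm, d_i = 98.2 mm
I = π(d_o⁴ − d_i⁴)/64 = π(119⁴ − 98.20⁴)/64 = 5.279×10^6 mm⁴
I = 5.279×10^-6 m⁴
At the buckling limit P_cr = P = 3.090×10^5 N
From P_cr = π²EI/(K·L)²:  L = (1/K)·√(π²EI/P_cr) = (1/1)·√(π²×1.05×10^11×5.279×10^-6/3.090×10^5)
L = 4.21 m

L_max ≈ 4.21 m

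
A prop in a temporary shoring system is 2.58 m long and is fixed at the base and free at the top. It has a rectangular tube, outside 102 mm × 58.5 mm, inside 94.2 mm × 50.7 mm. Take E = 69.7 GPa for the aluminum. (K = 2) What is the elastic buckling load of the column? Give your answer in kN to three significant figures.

P_cr ≈ 17.5 kN

Weak-axis I_min = (h_o·b_o³ − h_i·b_i³)/12 with b_o = 58.5, b_i = 50.70 mm (shorter outer/inner sides).
I_min = (102×58.5³ − 94.20×50.70³)/12 = 6.787×10^5 mm⁴
I = 6.787×10^5 mm⁴ = 6.787×10^-7 m⁴
Effective length L_e = K·L = 2 × 2.58 = 5.160 m
P_cr = π²EI / L_e² = π² × 69.7×10⁹ × 6.787×10^-7 / 5.160² = 1.753×10^4 N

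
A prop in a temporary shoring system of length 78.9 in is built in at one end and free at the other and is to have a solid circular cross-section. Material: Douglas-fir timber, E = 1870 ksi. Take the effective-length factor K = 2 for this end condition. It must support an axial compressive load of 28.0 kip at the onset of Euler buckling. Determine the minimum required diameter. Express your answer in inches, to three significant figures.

L_e = K·L = 2 × 78.9 = 157.8 in
Required I = P_cr·L_e²/(π²E) = 2.800×10^4 × 157.8² / (π² × 1.87×10^6) = 37.78 in⁴
Solid circle: I = πd⁴/64  ⇒  d = (64I/π)^(1/4) = (64×37.78/π)^(1/4) = 5.27 in

d ≈ 5.27 in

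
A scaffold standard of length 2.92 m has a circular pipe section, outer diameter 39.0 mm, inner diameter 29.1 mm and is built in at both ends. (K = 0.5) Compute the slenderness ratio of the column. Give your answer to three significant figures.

d_o = 39.0 mm, d_i = 29.1 mm
I = π(d_o⁴ − d_i⁴)/64 = π(39.0⁴ − 29.10⁴)/64 = 7.836×10^4 mm⁴
A = 529.5 mm²;  r_min = √(I/A) = √(7.836×10^4/529.5) = 12.17 mm
L_e = K·L = 0.5 × 2.92 m = 1.460 m = 1460.0 mm
λ = L_e / r_min = 1460.0 / 12.17 = 120

λ ≈ 120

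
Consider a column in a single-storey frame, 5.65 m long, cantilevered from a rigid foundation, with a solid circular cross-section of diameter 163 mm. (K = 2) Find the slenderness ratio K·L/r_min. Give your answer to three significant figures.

I = πd⁴/64 = π×163⁴/64 = 3.465×10^7 mm⁴
A = 2.087×10^4 mm²;  r_min = √(I/A) = √(3.465×10^7/2.087×10^4) = 40.75 mm
L_e = K·L = 2 × 5.65 m = 11.30 m = 11300 mm
λ = L_e / r_min = 11300 / 40.75 = 277

λ ≈ 277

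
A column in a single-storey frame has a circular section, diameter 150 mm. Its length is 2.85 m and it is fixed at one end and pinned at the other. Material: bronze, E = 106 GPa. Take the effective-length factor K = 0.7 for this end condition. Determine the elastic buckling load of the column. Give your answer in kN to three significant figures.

I = πd⁴/64 = π×150⁴/64 = 2.485×10^7 mm⁴
I = 2.485×10^7 mm⁴ = 2.485×10^-5 m⁴
Effective length L_e = K·L = 0.7 × 2.85 = 1.995 m
P_cr = π²EI / L_e² = π² × 106×10⁹ × 2.485×10^-5 / 1.995² = 6.532×10^6 N

P_cr ≈ 6530 kN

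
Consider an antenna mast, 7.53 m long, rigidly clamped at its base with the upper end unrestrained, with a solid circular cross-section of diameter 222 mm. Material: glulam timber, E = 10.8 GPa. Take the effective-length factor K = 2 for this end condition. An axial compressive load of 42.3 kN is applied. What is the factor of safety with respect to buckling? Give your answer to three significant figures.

n ≈ 1.32

I = πd⁴/64 = π×222⁴/64 = 1.192×10^8 mm⁴
I = 1.192×10^8 mm⁴ = 1.192×10^-4 m⁴
Effective length L_e = K·L = 2 × 7.53 = 15.06 m
P_cr = π²EI / L_e² = π² × 10.8×10⁹ × 1.192×10^-4 / 15.06² = 5.603×10^4 N
Factor of safety n = P_cr / P = 56.034 / 42.3 = 1.32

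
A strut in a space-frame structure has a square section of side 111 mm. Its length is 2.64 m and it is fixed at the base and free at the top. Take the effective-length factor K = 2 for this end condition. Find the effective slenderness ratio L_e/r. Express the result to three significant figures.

λ ≈ 165

I = a⁴/12 = 111⁴/12 = 1.265×10^7 mm⁴
A = 1.232×10^4 mm²;  r_min = √(I/A) = √(1.265×10^7/1.232×10^4) = 32.04 mm
L_e = K·L = 2 × 2.64 m = 5.280 m = 5280.0 mm
λ = L_e / r_min = 5280.0 / 32.04 = 165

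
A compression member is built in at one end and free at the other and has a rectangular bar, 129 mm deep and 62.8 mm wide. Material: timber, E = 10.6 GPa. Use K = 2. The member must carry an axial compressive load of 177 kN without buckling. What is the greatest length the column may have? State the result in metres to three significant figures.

Buckling occurs about the weak axis: I_min = h·b³/12 with b = 62.8 mm (the shorter side).
I_min = 129×62.8³/12 = 2.662×10^6 mm⁴
I = 2.662×10^-6 m⁴
At the buckling limit P_cr = P = 1.770×10^5 N
From P_cr = π²EI/(K·L)²:  L = (1/K)·√(π²EI/P_cr) = (1/2)·√(π²×1.06×10^10×2.662×10^-6/1.770×10^5)
L = 0.627 m

L_max ≈ 0.627 m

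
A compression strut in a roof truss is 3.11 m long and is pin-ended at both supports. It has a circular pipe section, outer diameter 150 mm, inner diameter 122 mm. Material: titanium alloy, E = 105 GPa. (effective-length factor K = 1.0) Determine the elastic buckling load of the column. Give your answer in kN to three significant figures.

d_o = 150 mm, d_i = 122 mm
I = π(d_o⁴ − d_i⁴)/64 = π(150⁴ − 122.0⁴)/64 = 1.398×10^7 mm⁴
I = 1.398×10^7 mm⁴ = 1.398×10^-5 m⁴
Effective length L_e = K·L = 1 × 3.11 = 3.110 m
P_cr = π²EI / L_e² = π² × 105×10⁹ × 1.398×10^-5 / 3.110² = 1.497×10^6 N

P_cr ≈ 1500 kN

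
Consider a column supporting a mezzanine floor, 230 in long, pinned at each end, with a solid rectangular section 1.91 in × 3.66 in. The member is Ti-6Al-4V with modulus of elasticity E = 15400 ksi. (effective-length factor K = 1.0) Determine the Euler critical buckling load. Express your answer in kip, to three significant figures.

P_cr ≈ 6.11 kip

Buckling occurs about the weak axis: I_min = h·b³/12 with b = 1.91 in (the shorter side).
I_min = 3.66×1.91³/12 = 2.125 in⁴
Effective length L_e = K·L = 1 × 230 = 230.0 in
P_cr = π²EI / L_e² = π² × 15400×10³ × 2.125 / 230.0² = 6.106×10^3 lb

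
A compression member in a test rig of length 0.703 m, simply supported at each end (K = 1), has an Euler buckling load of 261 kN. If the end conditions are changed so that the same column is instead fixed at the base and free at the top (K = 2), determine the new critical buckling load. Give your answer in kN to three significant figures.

P_cr ∝ 1/K², so P_cr,new = P_cr,old × (K_old/K_new)² = 261 × (1/2)²
= 261 × 0.2500 = 65.2 kN

P_cr ≈ 65.2 kN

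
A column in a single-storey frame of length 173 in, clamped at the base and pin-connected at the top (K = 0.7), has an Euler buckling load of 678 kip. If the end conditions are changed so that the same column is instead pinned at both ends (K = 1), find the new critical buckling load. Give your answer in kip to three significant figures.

P_cr ≈ 332 kip

P_cr ∝ 1/K², so P_cr,new = P_cr,old × (K_old/K_new)² = 678 × (0.7/1)²
= 678 × 0.4900 = 332 kip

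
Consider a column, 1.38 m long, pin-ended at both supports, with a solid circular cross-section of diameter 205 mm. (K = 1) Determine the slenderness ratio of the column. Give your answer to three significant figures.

λ ≈ 26.9

I = πd⁴/64 = π×205⁴/64 = 8.669×10^7 mm⁴
A = 3.301×10^4 mm²;  r_min = √(I/A) = √(8.669×10^7/3.301×10^4) = 51.25 mm
L_e = K·L = 1 × 1.38 m = 1.380 m = 1380.0 mm
λ = L_e / r_min = 1380.0 / 51.25 = 26.9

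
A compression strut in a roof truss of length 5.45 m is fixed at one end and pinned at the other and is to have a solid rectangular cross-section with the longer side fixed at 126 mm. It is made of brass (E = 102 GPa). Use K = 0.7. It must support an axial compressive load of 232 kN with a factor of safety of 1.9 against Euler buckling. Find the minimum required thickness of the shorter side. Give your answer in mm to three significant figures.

b ≈ 84.7 mm

Required P_cr = n·P = 1.9 × 232 = 440.8 kN
L_e = K·L = 0.7 × 5.45 = 3.815 m
Required I = P_cr·L_e²/(π²E) = 4.408×10^5 × 3.815² / (π² × 1.02×10^11) = 6.373×10^-6 m⁴
I_req = 6.373×10^6 mm⁴
Rectangle, weak axis: I_min = h·b³/12 with h = 126 mm fixed  ⇒  b = (12I/h)^(1/3) = 84.7 mm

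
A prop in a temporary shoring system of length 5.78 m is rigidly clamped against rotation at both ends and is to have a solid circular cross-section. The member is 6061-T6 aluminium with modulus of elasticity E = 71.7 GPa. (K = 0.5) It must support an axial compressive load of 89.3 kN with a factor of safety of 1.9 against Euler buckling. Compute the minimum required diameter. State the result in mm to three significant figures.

d ≈ 79.9 mm

Required P_cr = n·P = 1.9 × 89.3 = 169.7 kN
L_e = K·L = 0.5 × 5.78 = 2.890 m
Required I = P_cr·L_e²/(π²E) = 1.697×10^5 × 2.890² / (π² × 7.17×10^10) = 2.003×10^-6 m⁴
I_req = 2.003×10^6 mm⁴
Solid circle: I = πd⁴/64  ⇒  d = (64I/π)^(1/4) = (64×2.003×10^6/π)^(1/4) = 79.9 mm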